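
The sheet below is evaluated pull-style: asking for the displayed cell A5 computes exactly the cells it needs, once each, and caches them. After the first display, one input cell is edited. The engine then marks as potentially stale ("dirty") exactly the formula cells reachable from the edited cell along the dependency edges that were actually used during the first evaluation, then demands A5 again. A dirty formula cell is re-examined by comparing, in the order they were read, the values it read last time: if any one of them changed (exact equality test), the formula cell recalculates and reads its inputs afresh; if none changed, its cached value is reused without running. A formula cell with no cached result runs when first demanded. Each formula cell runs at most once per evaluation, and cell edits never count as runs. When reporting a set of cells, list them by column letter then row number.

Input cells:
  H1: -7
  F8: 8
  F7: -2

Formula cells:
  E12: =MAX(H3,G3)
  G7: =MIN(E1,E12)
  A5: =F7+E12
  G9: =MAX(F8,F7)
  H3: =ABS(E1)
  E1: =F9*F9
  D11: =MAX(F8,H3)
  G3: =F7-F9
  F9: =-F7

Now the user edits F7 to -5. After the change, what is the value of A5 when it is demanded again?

Demanding A5 again yields 20.

First demand of the output computes:
  F9 = -(-2) = 2
  E1 = 2 * 2 = 4
  G3 = -2 - 2 = -4
  H3 = ABS(4) = 4
  E12 = MAX(4, -4) = 4
  A5 = -2 + 4 = 2

After the edit, cleaning proceeds:
  F9: a read changed (F7 -2->-5) — executes, giving 5.
  E1: a read changed (F9 2->5; F9 2->5) — executes, giving 25.
  G3: a read changed (F7 -2->-5; F9 2->5) — executes, giving -10.
  H3: a read changed (E1 4->25) — executes, giving 25.
  E12: a read changed (H3 4->25; G3 -4->-10) — executes, giving 25.
  A5: a read changed (F7 -2->-5; E12 4->25) — executes, giving 20.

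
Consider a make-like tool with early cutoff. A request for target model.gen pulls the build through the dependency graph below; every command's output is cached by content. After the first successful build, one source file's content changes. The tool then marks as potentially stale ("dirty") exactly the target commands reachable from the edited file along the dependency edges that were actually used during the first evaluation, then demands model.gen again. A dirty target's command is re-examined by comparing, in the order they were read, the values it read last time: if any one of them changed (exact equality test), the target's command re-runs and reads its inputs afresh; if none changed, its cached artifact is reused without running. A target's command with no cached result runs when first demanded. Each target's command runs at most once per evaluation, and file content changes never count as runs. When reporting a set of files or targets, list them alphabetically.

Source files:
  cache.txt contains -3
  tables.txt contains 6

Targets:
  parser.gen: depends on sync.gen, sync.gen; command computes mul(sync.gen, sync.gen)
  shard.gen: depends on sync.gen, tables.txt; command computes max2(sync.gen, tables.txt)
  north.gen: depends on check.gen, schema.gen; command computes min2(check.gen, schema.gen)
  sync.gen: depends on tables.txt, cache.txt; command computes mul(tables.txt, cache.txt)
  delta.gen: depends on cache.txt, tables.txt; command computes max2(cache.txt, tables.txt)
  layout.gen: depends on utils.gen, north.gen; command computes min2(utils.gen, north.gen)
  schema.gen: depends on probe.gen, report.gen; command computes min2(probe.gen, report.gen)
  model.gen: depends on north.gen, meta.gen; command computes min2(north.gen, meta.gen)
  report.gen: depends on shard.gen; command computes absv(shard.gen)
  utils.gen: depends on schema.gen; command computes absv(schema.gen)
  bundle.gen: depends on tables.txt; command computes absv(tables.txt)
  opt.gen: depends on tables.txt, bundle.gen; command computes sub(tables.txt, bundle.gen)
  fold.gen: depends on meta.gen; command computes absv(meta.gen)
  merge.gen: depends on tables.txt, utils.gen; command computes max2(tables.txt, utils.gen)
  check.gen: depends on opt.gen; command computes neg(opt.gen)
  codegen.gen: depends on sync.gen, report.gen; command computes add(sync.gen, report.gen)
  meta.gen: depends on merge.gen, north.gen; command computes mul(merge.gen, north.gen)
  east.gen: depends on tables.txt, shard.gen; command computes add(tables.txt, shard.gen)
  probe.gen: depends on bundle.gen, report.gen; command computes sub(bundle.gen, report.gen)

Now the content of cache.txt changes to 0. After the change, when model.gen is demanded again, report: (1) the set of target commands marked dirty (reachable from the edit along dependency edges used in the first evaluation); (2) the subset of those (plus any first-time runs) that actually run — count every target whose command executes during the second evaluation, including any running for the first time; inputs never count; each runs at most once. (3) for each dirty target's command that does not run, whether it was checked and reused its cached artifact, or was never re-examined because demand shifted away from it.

The edit dirties: merge.gen, meta.gen, model.gen, north.gen, probe.gen, report.gen, schema.gen, shard.gen, sync.gen, utils.gen.
2 target commands run: shard.gen, sync.gen.
Cache hits after checking: merge.gen, meta.gen, model.gen, north.gen, probe.gen, report.gen, schema.gen, utils.gen.
Note the absorption at shard.gen: it re-runs yet its value is the same, leaving the output's value untouched.

First demand of the output computes:
  bundle.gen = absv(6) = 6
  opt.gen = sub(6, 6) = 0
  check.gen = neg(0) = 0
  sync.gen = mul(6, -3) = -18
  shard.gen = max2(-18, 6) = 6
  report.gen = absv(6) = 6
  probe.gen = sub(6, 6) = 0
  schema.gen = min2(0, 6) = 0
  north.gen = min2(0, 0) = 0
  utils.gen = absv(0) = 0
  merge.gen = max2(6, 0) = 6
  meta.gen = mul(6, 0) = 0
  model.gen = min2(0, 0) = 0

After the edit, cleaning proceeds:
  sync.gen: a read changed (cache.txt -3->0) — executes, giving 0.
  shard.gen: a read changed (sync.gen -18->0) — executes, giving 6 — identical to its old value.
  report.gen: dirty, but its reads are unchanged (shard.gen unchanged); cached 6 stands.
  probe.gen: dirty, but its reads are unchanged (bundle.gen unchanged, report.gen unchanged); cached 0 stands.
  schema.gen: dirty, but its reads are unchanged (probe.gen unchanged, report.gen unchanged); cached 0 stands.
  north.gen: dirty, but its reads are unchanged (check.gen unchanged, schema.gen unchanged); cached 0 stands.
  utils.gen: dirty, but its reads are unchanged (schema.gen unchanged); cached 0 stands.
  merge.gen: dirty, but its reads are unchanged (tables.txt unchanged, utils.gen unchanged); cached 6 stands.
  meta.gen: dirty, but its reads are unchanged (merge.gen unchanged, north.gen unchanged); cached 0 stands.
  model.gen: dirty, but its reads are unchanged (north.gen unchanged, meta.gen unchanged); cached 0 stands.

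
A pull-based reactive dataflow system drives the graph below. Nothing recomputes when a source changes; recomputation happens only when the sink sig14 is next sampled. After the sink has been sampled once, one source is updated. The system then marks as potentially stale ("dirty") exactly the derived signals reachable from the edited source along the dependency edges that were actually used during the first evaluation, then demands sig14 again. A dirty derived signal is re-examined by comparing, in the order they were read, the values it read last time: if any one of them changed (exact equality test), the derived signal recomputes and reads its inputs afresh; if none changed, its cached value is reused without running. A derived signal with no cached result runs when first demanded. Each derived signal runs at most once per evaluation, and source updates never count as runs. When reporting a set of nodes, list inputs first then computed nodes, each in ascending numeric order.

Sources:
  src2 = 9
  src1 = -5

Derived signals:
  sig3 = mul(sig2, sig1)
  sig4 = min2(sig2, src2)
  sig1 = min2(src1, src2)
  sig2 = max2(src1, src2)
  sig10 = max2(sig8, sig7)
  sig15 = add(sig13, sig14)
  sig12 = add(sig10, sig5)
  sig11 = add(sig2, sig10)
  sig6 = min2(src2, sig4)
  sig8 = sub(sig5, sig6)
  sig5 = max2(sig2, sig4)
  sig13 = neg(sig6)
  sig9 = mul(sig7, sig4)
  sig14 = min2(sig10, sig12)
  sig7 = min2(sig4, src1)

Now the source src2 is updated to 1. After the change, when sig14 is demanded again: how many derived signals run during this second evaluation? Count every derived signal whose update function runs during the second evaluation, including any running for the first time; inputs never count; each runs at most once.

First evaluation (everything demanded from the output):
  sig2 = max2(-5, 9) = 9
  sig4 = min2(9, 9) = 9
  sig5 = max2(9, 9) = 9
  sig6 = min2(9, 9) = 9
  sig7 = min2(9, -5) = -5
  sig8 = sub(9, 9) = 0
  sig10 = max2(0, -5) = 0
  sig12 = add(0, 9) = 9
  sig14 = min2(0, 9) = 0

Propagation after the edit:
  sig2: runs — src2 9->1; result 1.
  sig4: runs — sig2 9->1; src2 9->1; result 1.
  sig5: runs — sig2 9->1; sig4 9->1; result 1.
  sig6: runs — src2 9->1; sig4 9->1; result 1.
  sig7: runs — sig4 9->1; result -5 (same value as before).
  sig8: runs — sig5 9->1; sig6 9->1; result 0 (same value as before).
  sig10: checked — values it read are unchanged (sig8 unchanged, sig7 unchanged); reused cached 0 without running.
  sig12: runs — sig5 9->1; result 1.
  sig14: runs — sig12 9->1; result 0 (same value as before).

Key observation: the cutoff stops propagation at sig10 — its inputs' values are unchanged, so it reuses its cache.

Derived signals that run: sig2, sig4, sig5, sig6, sig7, sig8, sig12, sig14 — 8 in total.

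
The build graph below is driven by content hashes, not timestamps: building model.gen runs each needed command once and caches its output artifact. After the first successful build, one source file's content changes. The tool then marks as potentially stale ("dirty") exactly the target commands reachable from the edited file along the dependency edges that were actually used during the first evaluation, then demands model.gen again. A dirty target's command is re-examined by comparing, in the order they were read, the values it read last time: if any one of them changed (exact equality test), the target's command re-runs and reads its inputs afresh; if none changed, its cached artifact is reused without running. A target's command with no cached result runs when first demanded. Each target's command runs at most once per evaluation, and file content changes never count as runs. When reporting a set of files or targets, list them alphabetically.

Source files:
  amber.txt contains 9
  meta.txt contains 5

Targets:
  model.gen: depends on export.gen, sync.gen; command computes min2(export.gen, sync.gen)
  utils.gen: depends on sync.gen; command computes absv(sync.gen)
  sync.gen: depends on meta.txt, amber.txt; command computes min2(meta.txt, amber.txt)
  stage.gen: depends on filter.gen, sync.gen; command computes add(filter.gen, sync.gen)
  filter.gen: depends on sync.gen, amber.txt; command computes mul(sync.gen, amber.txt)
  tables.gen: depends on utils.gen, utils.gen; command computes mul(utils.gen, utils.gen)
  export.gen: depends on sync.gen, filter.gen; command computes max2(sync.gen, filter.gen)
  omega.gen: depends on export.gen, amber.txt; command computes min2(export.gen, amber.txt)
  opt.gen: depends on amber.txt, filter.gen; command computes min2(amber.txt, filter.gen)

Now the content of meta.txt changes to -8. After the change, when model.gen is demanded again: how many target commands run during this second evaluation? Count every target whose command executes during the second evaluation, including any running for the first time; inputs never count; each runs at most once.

Initial pass — values computed on the first demand:
  sync.gen = min2(5, 9) = 5
  filter.gen = mul(5, 9) = 45
  export.gen = max2(5, 45) = 45
  model.gen = min2(45, 5) = 5

Second demand — change propagation:
  sync.gen: re-runs because meta.txt 5->-8; new result -8.
  filter.gen: re-runs because sync.gen 5->-8; new result -72.
  export.gen: re-runs because sync.gen 5->-8; filter.gen 45->-72; new result -8.
  model.gen: re-runs because export.gen 45->-8; sync.gen 5->-8; new result -8.

Run set: export.gen, filter.gen, model.gen, sync.gen (4 run).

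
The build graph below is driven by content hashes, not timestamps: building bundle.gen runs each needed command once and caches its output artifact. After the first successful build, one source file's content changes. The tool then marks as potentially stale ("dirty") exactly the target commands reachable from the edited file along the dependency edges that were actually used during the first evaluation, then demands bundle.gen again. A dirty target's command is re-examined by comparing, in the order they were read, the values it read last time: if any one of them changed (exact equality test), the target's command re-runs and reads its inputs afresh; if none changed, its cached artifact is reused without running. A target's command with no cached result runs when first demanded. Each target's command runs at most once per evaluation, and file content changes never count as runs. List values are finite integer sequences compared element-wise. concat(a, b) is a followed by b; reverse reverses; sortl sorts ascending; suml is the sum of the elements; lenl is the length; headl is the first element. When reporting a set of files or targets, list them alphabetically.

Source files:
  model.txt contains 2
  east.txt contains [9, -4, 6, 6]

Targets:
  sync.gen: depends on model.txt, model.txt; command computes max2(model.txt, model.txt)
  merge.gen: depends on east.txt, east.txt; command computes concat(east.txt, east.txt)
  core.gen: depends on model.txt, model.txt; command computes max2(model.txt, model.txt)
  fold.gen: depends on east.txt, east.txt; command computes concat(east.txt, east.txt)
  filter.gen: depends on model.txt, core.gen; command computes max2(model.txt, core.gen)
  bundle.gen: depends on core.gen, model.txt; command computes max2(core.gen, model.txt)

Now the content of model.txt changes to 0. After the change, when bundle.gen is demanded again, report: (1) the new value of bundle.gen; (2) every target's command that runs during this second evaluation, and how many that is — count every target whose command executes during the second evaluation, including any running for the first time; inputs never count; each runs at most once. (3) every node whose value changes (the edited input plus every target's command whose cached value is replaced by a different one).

Initial pass — values computed on the first demand:
  core.gen = max2(2, 2) = 2
  bundle.gen = max2(2, 2) = 2

Second demand — change propagation:
  core.gen: re-runs because model.txt 2->0; model.txt 2->0; new result 0.
  bundle.gen: re-runs because core.gen 2->0; model.txt 2->0; new result 0.

bundle.gen now evaluates to 0.
Run set: bundle.gen, core.gen (2 run).
Changed values: bundle.gen, core.gen, model.txt.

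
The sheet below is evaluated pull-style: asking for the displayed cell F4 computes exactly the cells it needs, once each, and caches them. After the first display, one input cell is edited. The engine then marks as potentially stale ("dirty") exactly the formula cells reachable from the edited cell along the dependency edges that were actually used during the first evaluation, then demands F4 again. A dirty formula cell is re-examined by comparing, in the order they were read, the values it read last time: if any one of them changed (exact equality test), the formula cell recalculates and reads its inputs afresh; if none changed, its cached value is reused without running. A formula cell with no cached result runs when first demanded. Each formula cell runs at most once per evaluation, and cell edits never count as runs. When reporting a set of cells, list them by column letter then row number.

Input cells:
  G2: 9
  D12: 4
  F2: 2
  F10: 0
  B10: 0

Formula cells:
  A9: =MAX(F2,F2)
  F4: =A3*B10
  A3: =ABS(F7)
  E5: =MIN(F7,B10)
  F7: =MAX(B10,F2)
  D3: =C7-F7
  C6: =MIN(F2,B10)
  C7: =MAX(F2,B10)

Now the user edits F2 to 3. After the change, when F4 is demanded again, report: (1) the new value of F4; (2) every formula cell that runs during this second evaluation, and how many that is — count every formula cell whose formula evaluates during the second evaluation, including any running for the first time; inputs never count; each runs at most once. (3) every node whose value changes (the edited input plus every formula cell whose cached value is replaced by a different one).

First demand of the output computes:
  F7 = MAX(0, 2) = 2
  A3 = ABS(2) = 2
  F4 = 2 * 0 = 0

After the edit, cleaning proceeds:
  F7: a read changed (F2 2->3) — executes, giving 3.
  A3: a read changed (F7 2->3) — executes, giving 3.
  F4: a read changed (A3 2->3) — executes, giving 0 — identical to its old value.

Demanding F4 again yields 0.
3 formula cells run: A3, F4, F7.
The nodes whose values change: A3, F2, F7.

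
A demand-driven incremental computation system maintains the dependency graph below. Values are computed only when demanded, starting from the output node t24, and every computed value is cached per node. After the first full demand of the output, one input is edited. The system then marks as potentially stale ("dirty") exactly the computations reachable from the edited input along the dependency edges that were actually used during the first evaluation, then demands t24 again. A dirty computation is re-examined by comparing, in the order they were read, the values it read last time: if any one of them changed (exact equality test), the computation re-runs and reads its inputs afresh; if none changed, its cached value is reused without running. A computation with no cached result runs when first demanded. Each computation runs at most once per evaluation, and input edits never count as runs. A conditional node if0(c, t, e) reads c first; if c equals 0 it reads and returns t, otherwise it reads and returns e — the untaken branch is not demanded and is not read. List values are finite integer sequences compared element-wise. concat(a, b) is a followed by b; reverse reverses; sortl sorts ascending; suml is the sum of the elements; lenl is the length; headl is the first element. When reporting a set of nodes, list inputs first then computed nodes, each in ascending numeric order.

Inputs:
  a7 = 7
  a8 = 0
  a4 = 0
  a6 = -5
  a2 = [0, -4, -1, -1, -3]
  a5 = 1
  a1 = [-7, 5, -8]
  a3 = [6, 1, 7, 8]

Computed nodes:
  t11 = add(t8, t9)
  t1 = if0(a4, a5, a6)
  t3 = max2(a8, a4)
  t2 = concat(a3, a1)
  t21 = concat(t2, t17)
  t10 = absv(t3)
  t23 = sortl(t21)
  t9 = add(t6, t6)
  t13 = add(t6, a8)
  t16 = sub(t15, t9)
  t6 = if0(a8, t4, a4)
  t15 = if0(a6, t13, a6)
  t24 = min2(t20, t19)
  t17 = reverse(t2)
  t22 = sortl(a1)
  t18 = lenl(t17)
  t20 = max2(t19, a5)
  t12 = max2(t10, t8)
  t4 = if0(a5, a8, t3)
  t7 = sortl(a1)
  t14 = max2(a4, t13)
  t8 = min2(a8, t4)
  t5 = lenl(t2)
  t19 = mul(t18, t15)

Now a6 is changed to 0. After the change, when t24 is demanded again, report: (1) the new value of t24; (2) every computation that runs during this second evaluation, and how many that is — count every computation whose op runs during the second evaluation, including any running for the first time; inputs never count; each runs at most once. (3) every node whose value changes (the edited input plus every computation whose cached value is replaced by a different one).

First evaluation (everything demanded from the output):
  t2 = concat([6, 1, 7, 8], [-7, 5, -8]) = [6, 1, 7, 8, -7, 5, -8]
  t15 = if0(a6=-5 -> else branch a6) = -5
  t17 = reverse([6, 1, 7, 8, -7, 5, -8]) = [-8, 5, -7, 8, 7, 1, 6]
  t18 = lenl([-8, 5, -7, 8, 7, 1, 6]) = 7
  t19 = mul(7, -5) = -35
  t20 = max2(-35, 1) = 1
  t24 = min2(1, -35) = -35

Propagation after the edit:
  t3: demanded for the first time — runs, produces 0.
  t4: demanded for the first time — runs, produces 0.
  t6: demanded for the first time — runs, produces 0.
  t13: demanded for the first time — runs, produces 0.
  t15: runs — a6 -5->0; a6 -5->0; result 0.
  t19: runs — t15 -5->0; result 0.
  t20: runs — t19 -35->0; result 1 (same value as before).
  t24: runs — t19 -35->0; result 0.

Key observation: a condition flipped, so demand reaches new nodes — t3, t4, t6, t13 run for the first time.

New value of t24: 0.
Computations that run: t3, t4, t6, t13, t15, t19, t20, t24 — 8 in total.
Values that change: a6, t15, t19, t24.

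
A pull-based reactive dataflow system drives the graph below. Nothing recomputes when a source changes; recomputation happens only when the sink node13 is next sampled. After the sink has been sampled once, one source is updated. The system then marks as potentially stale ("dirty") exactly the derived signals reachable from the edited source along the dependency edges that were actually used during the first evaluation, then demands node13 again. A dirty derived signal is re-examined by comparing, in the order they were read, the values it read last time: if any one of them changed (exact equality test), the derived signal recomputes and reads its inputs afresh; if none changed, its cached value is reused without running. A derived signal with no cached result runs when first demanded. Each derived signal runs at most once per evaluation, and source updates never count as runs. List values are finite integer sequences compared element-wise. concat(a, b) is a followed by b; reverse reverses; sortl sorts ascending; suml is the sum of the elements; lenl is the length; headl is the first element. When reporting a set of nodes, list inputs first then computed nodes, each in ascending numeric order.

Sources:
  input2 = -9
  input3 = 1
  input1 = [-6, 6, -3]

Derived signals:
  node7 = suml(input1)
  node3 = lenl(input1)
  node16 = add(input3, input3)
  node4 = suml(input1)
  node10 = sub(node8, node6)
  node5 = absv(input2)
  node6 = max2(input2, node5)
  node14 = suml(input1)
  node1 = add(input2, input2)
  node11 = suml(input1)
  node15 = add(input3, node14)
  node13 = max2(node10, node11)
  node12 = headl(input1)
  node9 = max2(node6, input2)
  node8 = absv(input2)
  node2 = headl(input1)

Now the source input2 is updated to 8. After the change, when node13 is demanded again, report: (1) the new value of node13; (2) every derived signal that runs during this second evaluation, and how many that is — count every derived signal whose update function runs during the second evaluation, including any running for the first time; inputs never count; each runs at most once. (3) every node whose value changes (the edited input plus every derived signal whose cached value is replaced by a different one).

New value of node13: 0.
Derived signals that run: node5, node6, node8, node10 — 4 in total.
Values that change: input2, node5, node6, node8.
Key observation: the change is absorbed at node10 — it re-runs but produces the same value, and the output's value is unchanged.

First evaluation (everything demanded from the output):
  node5 = absv(-9) = 9
  node6 = max2(-9, 9) = 9
  node8 = absv(-9) = 9
  node10 = sub(9, 9) = 0
  node11 = suml([-6, 6, -3]) = -3
  node13 = max2(0, -3) = 0

Propagation after the edit:
  node5: runs — input2 -9->8; result 8.
  node6: runs — input2 -9->8; node5 9->8; result 8.
  node8: runs — input2 -9->8; result 8.
  node10: runs — node8 9->8; node6 9->8; result 0 (same value as before).
  node13: checked — values it read are unchanged (node10 unchanged, node11 unchanged); reused cached 0 without running.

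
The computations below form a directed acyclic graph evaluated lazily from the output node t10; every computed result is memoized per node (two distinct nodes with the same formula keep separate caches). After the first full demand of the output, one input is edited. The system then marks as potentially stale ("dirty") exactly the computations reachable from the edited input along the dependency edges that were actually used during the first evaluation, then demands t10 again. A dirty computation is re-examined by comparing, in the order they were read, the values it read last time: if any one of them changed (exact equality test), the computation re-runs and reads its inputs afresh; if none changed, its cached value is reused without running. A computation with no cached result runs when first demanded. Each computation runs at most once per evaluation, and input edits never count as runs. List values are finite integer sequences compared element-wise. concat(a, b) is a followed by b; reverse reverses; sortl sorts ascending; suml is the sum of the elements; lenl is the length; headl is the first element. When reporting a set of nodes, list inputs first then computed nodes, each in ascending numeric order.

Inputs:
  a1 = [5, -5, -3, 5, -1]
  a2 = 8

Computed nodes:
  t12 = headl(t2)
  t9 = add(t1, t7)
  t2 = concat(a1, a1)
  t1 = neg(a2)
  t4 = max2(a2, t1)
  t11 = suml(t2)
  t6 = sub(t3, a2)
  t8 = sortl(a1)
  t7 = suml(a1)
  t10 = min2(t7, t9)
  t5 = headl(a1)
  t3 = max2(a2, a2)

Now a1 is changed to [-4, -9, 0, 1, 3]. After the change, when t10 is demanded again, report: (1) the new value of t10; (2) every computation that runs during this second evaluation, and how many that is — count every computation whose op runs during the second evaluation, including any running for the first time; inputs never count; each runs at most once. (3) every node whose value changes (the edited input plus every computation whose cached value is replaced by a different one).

Demanding t10 again yields -17.
3 computations run: t7, t9, t10.
The nodes whose values change: a1, t7, t9, t10.

First demand of the output computes:
  t1 = neg(8) = -8
  t7 = suml([5, -5, -3, 5, -1]) = 1
  t9 = add(-8, 1) = -7
  t10 = min2(1, -7) = -7

After the edit, cleaning proceeds:
  t7: a read changed (a1 [5, -5, -3, 5, -1]->[-4, -9, 0, 1, 3]) — executes, giving -9.
  t9: a read changed (t7 1->-9) — executes, giving -17.
  t10: a read changed (t7 1->-9; t9 -7->-17) — executes, giving -17.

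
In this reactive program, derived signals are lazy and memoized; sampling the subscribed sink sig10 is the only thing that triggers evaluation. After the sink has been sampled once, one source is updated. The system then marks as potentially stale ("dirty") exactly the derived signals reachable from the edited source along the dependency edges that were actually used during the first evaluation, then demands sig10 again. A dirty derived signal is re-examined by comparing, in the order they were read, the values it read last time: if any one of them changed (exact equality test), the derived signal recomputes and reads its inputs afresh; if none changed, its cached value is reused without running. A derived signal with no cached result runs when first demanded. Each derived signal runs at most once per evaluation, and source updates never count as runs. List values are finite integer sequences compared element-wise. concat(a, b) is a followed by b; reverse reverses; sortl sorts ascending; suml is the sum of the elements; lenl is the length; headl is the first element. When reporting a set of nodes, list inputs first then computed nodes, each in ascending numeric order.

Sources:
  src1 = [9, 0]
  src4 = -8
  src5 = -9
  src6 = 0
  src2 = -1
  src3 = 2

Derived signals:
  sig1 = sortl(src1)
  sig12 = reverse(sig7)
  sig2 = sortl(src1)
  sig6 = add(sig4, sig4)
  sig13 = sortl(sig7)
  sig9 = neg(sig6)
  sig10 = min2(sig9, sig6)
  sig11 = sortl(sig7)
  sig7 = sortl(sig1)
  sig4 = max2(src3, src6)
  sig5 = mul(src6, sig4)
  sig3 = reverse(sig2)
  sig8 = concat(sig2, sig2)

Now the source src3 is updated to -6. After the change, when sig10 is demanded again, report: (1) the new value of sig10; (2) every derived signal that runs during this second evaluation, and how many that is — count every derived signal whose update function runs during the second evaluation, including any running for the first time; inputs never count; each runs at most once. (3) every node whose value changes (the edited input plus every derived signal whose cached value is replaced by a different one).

First demand of the output computes:
  sig4 = max2(2, 0) = 2
  sig6 = add(2, 2) = 4
  sig9 = neg(4) = -4
  sig10 = min2(-4, 4) = -4

After the edit, cleaning proceeds:
  sig4: a read changed (src3 2->-6) — executes, giving 0.
  sig6: a read changed (sig4 2->0; sig4 2->0) — executes, giving 0.
  sig9: a read changed (sig6 4->0) — executes, giving 0.
  sig10: a read changed (sig9 -4->0; sig6 4->0) — executes, giving 0.

Demanding sig10 again yields 0.
4 derived signals run: sig4, sig6, sig9, sig10.
The nodes whose values change: src3, sig4, sig6, sig9, sig10.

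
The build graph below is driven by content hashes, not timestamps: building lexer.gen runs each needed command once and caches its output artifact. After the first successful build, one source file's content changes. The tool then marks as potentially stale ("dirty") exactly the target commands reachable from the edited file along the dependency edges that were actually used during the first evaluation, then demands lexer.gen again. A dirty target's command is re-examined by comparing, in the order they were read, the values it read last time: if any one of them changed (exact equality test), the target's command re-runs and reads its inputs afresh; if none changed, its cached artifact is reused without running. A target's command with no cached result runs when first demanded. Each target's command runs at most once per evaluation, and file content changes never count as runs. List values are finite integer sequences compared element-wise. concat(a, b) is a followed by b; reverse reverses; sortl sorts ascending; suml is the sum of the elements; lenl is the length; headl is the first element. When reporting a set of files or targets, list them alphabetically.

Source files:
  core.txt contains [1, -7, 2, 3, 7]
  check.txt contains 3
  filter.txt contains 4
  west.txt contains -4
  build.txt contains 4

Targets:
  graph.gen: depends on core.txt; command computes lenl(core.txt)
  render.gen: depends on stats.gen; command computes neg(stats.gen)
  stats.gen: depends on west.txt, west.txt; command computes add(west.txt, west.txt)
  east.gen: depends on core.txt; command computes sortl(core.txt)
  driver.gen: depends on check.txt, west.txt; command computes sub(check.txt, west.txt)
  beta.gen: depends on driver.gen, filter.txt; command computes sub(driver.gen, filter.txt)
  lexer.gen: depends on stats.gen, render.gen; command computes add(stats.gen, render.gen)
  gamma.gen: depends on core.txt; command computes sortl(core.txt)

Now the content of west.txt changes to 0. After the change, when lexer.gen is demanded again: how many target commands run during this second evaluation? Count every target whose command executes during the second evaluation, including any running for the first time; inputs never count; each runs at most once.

Run set: lexer.gen, render.gen, stats.gen (3 run).

Initial pass — values computed on the first demand:
  stats.gen = add(-4, -4) = -8
  render.gen = neg(-8) = 8
  lexer.gen = add(-8, 8) = 0

Second demand — change propagation:
  stats.gen: re-runs because west.txt -4->0; west.txt -4->0; new result 0.
  render.gen: re-runs because stats.gen -8->0; new result 0.
  lexer.gen: re-runs because stats.gen -8->0; render.gen 8->0; new result 0 (unchanged).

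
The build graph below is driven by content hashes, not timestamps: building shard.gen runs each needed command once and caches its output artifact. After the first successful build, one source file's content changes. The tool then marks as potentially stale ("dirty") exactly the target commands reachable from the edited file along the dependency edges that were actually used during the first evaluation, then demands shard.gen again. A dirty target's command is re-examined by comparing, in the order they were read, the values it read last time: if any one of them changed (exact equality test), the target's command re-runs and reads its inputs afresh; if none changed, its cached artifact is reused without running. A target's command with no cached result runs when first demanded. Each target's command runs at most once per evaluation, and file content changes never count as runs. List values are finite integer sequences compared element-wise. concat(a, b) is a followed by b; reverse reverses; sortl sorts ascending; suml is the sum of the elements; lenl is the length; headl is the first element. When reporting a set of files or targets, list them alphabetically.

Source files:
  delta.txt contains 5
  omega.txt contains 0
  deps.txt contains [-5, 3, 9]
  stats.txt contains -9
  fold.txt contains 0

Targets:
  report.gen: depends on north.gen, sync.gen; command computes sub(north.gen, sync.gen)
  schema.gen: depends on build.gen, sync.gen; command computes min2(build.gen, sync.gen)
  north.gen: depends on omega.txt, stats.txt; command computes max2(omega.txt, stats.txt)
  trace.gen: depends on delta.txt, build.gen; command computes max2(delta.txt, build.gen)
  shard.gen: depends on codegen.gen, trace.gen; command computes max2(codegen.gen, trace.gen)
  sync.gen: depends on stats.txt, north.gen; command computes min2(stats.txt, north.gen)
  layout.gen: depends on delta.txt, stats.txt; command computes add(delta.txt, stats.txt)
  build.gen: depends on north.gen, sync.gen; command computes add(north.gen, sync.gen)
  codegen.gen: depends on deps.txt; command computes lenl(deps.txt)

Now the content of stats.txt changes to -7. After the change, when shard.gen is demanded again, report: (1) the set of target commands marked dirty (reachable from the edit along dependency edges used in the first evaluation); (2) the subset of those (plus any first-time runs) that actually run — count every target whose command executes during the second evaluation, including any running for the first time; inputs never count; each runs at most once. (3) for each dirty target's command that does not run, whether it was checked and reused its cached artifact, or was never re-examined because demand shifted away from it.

Dirty set: build.gen, north.gen, shard.gen, sync.gen, trace.gen.
Run set: build.gen, north.gen, sync.gen, trace.gen (4 run).
Re-examined without running (cache reused): shard.gen.
The important point: at shard.gen every value read last time is unchanged, so the dirty flag clears without a run.

Initial pass — values computed on the first demand:
  codegen.gen = lenl([-5, 3, 9]) = 3
  north.gen = max2(0, -9) = 0
  sync.gen = min2(-9, 0) = -9
  build.gen = add(0, -9) = -9
  trace.gen = max2(5, -9) = 5
  shard.gen = max2(3, 5) = 5

Second demand — change propagation:
  north.gen: re-runs because stats.txt -9->-7; new result 0 (unchanged).
  sync.gen: re-runs because stats.txt -9->-7; new result -7.
  build.gen: re-runs because sync.gen -9->-7; new result -7.
  trace.gen: re-runs because build.gen -9->-7; new result 5 (unchanged).
  shard.gen: re-examined; everything it read last time is the same (codegen.gen unchanged, trace.gen unchanged) — cache 5 kept, no run.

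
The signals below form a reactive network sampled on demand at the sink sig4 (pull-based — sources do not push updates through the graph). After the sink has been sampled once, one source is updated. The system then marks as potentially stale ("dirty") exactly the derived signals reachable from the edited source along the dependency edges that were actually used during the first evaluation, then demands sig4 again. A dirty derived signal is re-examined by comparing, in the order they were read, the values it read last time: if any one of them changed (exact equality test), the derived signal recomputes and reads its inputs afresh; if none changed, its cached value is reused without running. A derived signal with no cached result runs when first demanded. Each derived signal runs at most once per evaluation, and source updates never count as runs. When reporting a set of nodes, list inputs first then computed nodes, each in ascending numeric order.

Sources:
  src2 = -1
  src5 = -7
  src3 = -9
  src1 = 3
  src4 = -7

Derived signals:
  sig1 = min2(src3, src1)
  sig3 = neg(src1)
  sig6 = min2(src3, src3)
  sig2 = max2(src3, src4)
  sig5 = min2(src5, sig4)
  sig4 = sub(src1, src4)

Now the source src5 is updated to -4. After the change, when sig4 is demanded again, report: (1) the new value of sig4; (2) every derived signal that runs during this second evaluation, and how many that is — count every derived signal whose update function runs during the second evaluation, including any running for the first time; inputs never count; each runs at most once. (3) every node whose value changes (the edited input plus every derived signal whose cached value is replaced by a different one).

Initial pass — values computed on the first demand:
  sig4 = sub(3, -7) = 10

Second demand — change propagation:
  no demanded computation ever read src5, so the edit dirties nothing and nothing runs.

The important point: nothing the output needs ever reads src5, so the edit is invisible to it.

sig4 now evaluates to 10.
Run set: none (0 run).
Changed values: src5.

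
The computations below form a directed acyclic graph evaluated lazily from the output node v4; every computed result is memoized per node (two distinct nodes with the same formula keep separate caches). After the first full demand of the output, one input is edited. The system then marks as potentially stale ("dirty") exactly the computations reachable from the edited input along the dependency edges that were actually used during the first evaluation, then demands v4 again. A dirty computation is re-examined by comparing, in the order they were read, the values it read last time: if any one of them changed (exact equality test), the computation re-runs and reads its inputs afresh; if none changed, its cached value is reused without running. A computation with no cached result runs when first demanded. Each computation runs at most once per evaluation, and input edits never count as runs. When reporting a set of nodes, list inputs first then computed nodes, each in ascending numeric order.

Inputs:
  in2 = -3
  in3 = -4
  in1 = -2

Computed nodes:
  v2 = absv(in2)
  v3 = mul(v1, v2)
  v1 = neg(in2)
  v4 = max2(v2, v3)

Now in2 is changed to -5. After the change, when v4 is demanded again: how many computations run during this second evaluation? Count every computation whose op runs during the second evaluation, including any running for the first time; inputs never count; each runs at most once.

4 computations run: v1, v2, v3, v4.

First demand of the output computes:
  v1 = neg(-3) = 3
  v2 = absv(-3) = 3
  v3 = mul(3, 3) = 9
  v4 = max2(3, 9) = 9

After the edit, cleaning proceeds:
  v1: a read changed (in2 -3->-5) — executes, giving 5.
  v2: a read changed (in2 -3->-5) — executes, giving 5.
  v3: a read changed (v1 3->5; v2 3->5) — executes, giving 25.
  v4: a read changed (v2 3->5; v3 9->25) — executes, giving 25.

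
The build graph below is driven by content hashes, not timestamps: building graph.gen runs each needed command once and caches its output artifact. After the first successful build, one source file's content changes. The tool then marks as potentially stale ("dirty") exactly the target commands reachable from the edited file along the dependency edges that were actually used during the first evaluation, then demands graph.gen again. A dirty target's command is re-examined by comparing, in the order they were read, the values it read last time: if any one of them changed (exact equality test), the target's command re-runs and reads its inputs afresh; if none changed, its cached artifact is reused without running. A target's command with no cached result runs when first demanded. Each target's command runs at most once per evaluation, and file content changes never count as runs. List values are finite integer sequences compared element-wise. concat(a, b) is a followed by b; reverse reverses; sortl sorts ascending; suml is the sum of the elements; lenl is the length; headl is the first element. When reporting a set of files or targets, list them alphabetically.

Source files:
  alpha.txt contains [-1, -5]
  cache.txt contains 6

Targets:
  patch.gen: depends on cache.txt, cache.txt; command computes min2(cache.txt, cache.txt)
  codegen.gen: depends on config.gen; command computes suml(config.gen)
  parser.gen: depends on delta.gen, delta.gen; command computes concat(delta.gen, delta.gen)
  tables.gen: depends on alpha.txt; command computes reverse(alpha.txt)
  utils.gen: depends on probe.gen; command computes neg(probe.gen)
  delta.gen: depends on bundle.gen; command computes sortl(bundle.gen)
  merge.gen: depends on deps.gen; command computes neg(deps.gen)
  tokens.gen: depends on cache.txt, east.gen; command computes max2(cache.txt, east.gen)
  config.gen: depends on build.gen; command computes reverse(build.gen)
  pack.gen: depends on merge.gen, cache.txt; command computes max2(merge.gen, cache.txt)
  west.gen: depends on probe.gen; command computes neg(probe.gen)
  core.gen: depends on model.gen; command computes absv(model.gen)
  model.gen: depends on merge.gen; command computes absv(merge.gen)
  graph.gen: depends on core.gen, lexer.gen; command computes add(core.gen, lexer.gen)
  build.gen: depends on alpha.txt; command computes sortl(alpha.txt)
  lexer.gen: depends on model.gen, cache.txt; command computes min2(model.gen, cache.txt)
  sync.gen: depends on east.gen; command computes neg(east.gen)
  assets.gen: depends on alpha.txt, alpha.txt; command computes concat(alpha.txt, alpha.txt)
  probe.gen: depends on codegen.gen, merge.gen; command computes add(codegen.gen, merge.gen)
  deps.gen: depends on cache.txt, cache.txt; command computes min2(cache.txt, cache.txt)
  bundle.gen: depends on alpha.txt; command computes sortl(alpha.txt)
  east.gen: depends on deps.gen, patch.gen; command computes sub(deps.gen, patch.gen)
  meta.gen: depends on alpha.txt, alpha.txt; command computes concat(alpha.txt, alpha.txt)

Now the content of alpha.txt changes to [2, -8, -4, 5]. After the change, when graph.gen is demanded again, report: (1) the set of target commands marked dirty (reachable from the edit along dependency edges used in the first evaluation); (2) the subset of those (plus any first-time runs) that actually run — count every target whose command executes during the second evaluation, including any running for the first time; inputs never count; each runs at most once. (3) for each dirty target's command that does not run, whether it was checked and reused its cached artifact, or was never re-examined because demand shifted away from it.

Initial pass — values computed on the first demand:
  deps.gen = min2(6, 6) = 6
  merge.gen = neg(6) = -6
  model.gen = absv(-6) = 6
  core.gen = absv(6) = 6
  lexer.gen = min2(6, 6) = 6
  graph.gen = add(6, 6) = 12

Second demand — change propagation:
  no demanded computation ever read alpha.txt, so the edit dirties nothing and nothing runs.

The important point: nothing the output needs ever reads alpha.txt, so the edit is invisible to it.

Dirty set: none.
Run set: none (0 run).
All dirty target commands ended up running.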